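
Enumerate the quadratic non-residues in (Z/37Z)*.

Square k = 1,…,18 (k and 37−k give the same square):
1²=1, 2²=4, 3²=9, 4²=16, 5²=25, 6²=36, 7²≡12, 8²≡27, 9²≡7, 10²≡26, 11²≡10, 12²≡33, 13²≡21, 14²≡11, 15²≡3, 16²≡34, 17²≡30, 18²≡28 (mod 37).
The residues are {1, 3, 4, 7, 9, 10, 11, 12, 16, 21, 25, 26, 27, 28, 30, 33, 34, 36}; the non-residues are the remaining 18 nonzero classes.

2 5 6 8 13 14 15 17 18 19 20 22 23 24 29 31 32 35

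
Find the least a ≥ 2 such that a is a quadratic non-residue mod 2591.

(2/2591) = +1, so 2 is a residue.
(3/2591) = +1, so 3 is a residue.
(4/2591) = +1, so 4 is a residue.
(5/2591) = +1, so 5 is a residue.
(6/2591) = +1, so 6 is a residue.
(7/2591) = −1, so 7 is the smallest positive non-residue mod 2591.

7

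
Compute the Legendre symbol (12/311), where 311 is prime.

Euler's criterion: (12/311) ≡ 12^155 (mod 311).
12^2 ≡ 144 (mod 311)
12^4 ≡ 210 (mod 311)
12^8 ≡ 249 (mod 311)
12^16 ≡ 112 (mod 311)
12^32 ≡ 104 (mod 311)
12^64 ≡ 242 (mod 311)
12^128 ≡ 96 (mod 311)
12^155 = 12^(128+16+8+2+1) ≡ 1 (mod 311).
Result is 1, so (12/311) = 1.

1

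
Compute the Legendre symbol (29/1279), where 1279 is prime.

-1

Reciprocity: 29 ≡ 1 and 1279 ≡ 3 (mod 4), so (29/1279) = +(1279/29).
Reduce top mod 29: now compute (3/29).
Reciprocity: 3 ≡ 3 and 29 ≡ 1 (mod 4), so (3/29) = +(29/3).
Reduce top mod 3: now compute (2/3).
Pull out 2: since 3 ≡ 3 (mod 8), (2/3) = -1.
Reached (1/3) = 1. Collecting the sign flips along the way, the symbol is -1.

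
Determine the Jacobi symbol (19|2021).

1

Reciprocity: 19 ≡ 3 and 2021 ≡ 1 (mod 4), so (19/2021) = +(2021/19).
Reduce top mod 19: now compute (7/19).
Reciprocity: 7 ≡ 3 and 19 ≡ 3 (mod 4), so (7/19) = −(19/7).
Reduce top mod 7: now compute (5/7).
Reciprocity: 5 ≡ 1 and 7 ≡ 3 (mod 4), so (5/7) = +(7/5).
Reduce top mod 5: now compute (2/5).
Pull out 2: since 5 ≡ 5 (mod 8), (2/5) = -1.
Reached (1/5) = 1. Collecting the sign flips along the way, the symbol is +1.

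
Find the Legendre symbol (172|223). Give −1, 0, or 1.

Euler's criterion: (172/223) ≡ 172^111 (mod 223).
172^2 ≡ 148 (mod 223)
172^4 ≡ 50 (mod 223)
172^8 ≡ 47 (mod 223)
172^16 ≡ 202 (mod 223)
172^32 ≡ 218 (mod 223)
172^64 ≡ 25 (mod 223)
172^111 = 172^(64+32+8+4+2+1) ≡ 1 (mod 223).
Result is 1, so (172/223) = 1.

1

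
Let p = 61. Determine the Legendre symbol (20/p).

Pull out 2^2: since 61 ≡ 5 (mod 8), (2/61) = -1, so (2/61)^2 = +1.
Reciprocity: 5 ≡ 1 and 61 ≡ 1 (mod 4), so (5/61) = +(61/5).
Reduce top mod 5: now compute (1/5).
Reached (1/5) = 1. Collecting the sign flips along the way, the symbol is +1.

1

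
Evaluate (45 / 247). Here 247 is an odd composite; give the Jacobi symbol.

Reciprocity: 45 ≡ 1 and 247 ≡ 3 (mod 4), so (45/247) = +(247/45).
Reduce top mod 45: now compute (22/45).
Pull out 2: since 45 ≡ 5 (mod 8), (2/45) = -1.
Reciprocity: 11 ≡ 3 and 45 ≡ 1 (mod 4), so (11/45) = +(45/11).
Reduce top mod 11: now compute (1/11).
Reached (1/11) = 1. Collecting the sign flips along the way, the symbol is -1.

-1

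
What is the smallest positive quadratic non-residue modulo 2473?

5

(2/2473) = +1, so 2 is a residue.
(3/2473) = +1, so 3 is a residue.
(4/2473) = +1, so 4 is a residue.
(5/2473) = −1, so 5 is the smallest positive non-residue mod 2473.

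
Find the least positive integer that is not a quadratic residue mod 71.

(2/71) = +1, so 2 is a residue.
(3/71) = +1, so 3 is a residue.
(4/71) = +1, so 4 is a residue.
(5/71) = +1, so 5 is a residue.
(6/71) = +1, so 6 is a residue.
(7/71) = −1, so 7 is the smallest positive non-residue mod 71.

7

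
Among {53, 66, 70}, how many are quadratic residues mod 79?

(53/79) = -1 → non-residue.
(66/79) = -1 → non-residue.
(70/79) = -1 → non-residue.
Total quadratic residues among the 3: 0.

0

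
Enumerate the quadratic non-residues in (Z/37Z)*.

Square k = 1,…,18 (k and 37−k give the same square):
1²=1, 2²=4, 3²=9, 4²=16, 5²=25, 6²=36, 7²≡12, 8²≡27, 9²≡7, 10²≡26, 11²≡10, 12²≡33, 13²≡21, 14²≡11, 15²≡3, 16²≡34, 17²≡30, 18²≡28 (mod 37).
The residues are {1, 3, 4, 7, 9, 10, 11, 12, 16, 21, 25, 26, 27, 28, 30, 33, 34, 36}; the non-residues are the remaining 18 nonzero classes.

2,5,6,8,13,14,15,17,18,19,20,22,23,24,29,31,32,35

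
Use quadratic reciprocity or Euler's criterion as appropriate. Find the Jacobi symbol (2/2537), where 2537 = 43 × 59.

Pull out 2: since 2537 ≡ 1 (mod 8), (2/2537) = +1.
Reached (1/2537) = 1. Collecting the sign flips along the way, the symbol is +1.

1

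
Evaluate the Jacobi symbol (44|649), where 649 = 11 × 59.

0

Pull out 2^2: since 649 ≡ 1 (mod 8), (2/649) = +1, so (2/649)^2 = +1.
Reciprocity: 11 ≡ 3 and 649 ≡ 1 (mod 4), so (11/649) = +(649/11).
Reduce top mod 11: now compute (0/11).
Top reduces to 0: gcd > 1, so the symbol is 0.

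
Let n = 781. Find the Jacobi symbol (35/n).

Reciprocity: 35 ≡ 3 and 781 ≡ 1 (mod 4), so (35/781) = +(781/35).
Reduce top mod 35: now compute (11/35).
Reciprocity: 11 ≡ 3 and 35 ≡ 3 (mod 4), so (11/35) = −(35/11).
Reduce top mod 11: now compute (2/11).
Pull out 2: since 11 ≡ 3 (mod 8), (2/11) = -1.
Reached (1/11) = 1. Collecting the sign flips along the way, the symbol is +1.

1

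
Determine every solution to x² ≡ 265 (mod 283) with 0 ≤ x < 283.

98, 185

Since 283 ≡ 3 (mod 4), a square root of 265 is 265^((283+1)/4) = 265^71 mod 283.
Repeated squaring: 265^2≡41, 265^4≡266, 265^8≡6, 265^16≡36, 265^32≡164, 265^64≡11 (mod 283).
265^71 = 265^(64+4+2+1) ≡ 185 (mod 283).
Check: 185² = 34225 ≡ 265 (mod 283). The two roots are 98 and 185.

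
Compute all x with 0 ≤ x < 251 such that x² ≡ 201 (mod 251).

Since 251 ≡ 3 (mod 4), a square root of 201 is 201^((251+1)/4) = 201^63 mod 251.
Repeated squaring: 201^2≡241, 201^4≡100, 201^8≡211, 201^16≡94, 201^32≡51 (mod 251).
201^63 = 201^(32+16+8+4+2+1) ≡ 204 (mod 251).
Check: 204² = 41616 ≡ 201 (mod 251). The two roots are 47 and 204.

47, 204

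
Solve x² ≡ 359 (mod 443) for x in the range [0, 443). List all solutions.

Since 443 ≡ 3 (mod 4), a square root of 359 is 359^((443+1)/4) = 359^111 mod 443.
Repeated squaring: 359^2≡411, 359^4≡138, 359^8≡438, 359^16≡25, 359^32≡182, 359^64≡342 (mod 443).
359^111 = 359^(64+32+8+4+2+1) ≡ 81 (mod 443).
Check: 81² = 6561 ≡ 359 (mod 443). The two roots are 81 and 362.

81, 362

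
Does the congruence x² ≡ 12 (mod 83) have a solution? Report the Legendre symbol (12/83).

1

Pull out 2^2: since 83 ≡ 3 (mod 8), (2/83) = -1, so (2/83)^2 = +1.
Reciprocity: 3 ≡ 3 and 83 ≡ 3 (mod 4), so (3/83) = −(83/3).
Reduce top mod 3: now compute (2/3).
Pull out 2: since 3 ≡ 3 (mod 8), (2/3) = -1.
Reached (1/3) = 1. Collecting the sign flips along the way, the symbol is +1.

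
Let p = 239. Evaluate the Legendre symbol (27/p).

1

Euler's criterion: (27/239) ≡ 27^119 (mod 239).
27^2 ≡ 12 (mod 239)
27^4 ≡ 144 (mod 239)
27^8 ≡ 182 (mod 239)
27^16 ≡ 142 (mod 239)
27^32 ≡ 88 (mod 239)
27^64 ≡ 96 (mod 239)
27^119 = 27^(64+32+16+4+2+1) ≡ 1 (mod 239).
Result is 1, so (27/239) = 1.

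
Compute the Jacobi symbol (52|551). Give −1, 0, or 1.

-1

Pull out 2^2: since 551 ≡ 7 (mod 8), (2/551) = +1, so (2/551)^2 = +1.
Reciprocity: 13 ≡ 1 and 551 ≡ 3 (mod 4), so (13/551) = +(551/13).
Reduce top mod 13: now compute (5/13).
Reciprocity: 5 ≡ 1 and 13 ≡ 1 (mod 4), so (5/13) = +(13/5).
Reduce top mod 5: now compute (3/5).
Reciprocity: 3 ≡ 3 and 5 ≡ 1 (mod 4), so (3/5) = +(5/3).
Reduce top mod 3: now compute (2/3).
Pull out 2: since 3 ≡ 3 (mod 8), (2/3) = -1.
Reached (1/3) = 1. Collecting the sign flips along the way, the symbol is -1.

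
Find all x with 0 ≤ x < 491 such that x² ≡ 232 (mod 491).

221, 270

Since 491 ≡ 3 (mod 4), a square root of 232 is 232^((491+1)/4) = 232^123 mod 491.
Repeated squaring: 232^2≡305, 232^4≡226, 232^8≡12, 232^16≡144, 232^32≡114, 232^64≡230 (mod 491).
232^123 = 232^(64+32+16+8+2+1) ≡ 221 (mod 491).
Check: 221² = 48841 ≡ 232 (mod 491). The two roots are 221 and 270.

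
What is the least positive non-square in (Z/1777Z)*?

(2/1777) = +1, so 2 is a residue.
(3/1777) = +1, so 3 is a residue.
(4/1777) = +1, so 4 is a residue.
(5/1777) = −1, so 5 is the smallest positive non-residue mod 1777.

5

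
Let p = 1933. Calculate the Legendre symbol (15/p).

Reciprocity: 15 ≡ 3 and 1933 ≡ 1 (mod 4), so (15/1933) = +(1933/15).
Reduce top mod 15: now compute (13/15).
Reciprocity: 13 ≡ 1 and 15 ≡ 3 (mod 4), so (13/15) = +(15/13).
Reduce top mod 13: now compute (2/13).
Pull out 2: since 13 ≡ 5 (mod 8), (2/13) = -1.
Reached (1/13) = 1. Collecting the sign flips along the way, the symbol is -1.

-1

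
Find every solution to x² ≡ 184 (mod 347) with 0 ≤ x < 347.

Since 347 ≡ 3 (mod 4), a square root of 184 is 184^((347+1)/4) = 184^87 mod 347.
Repeated squaring: 184^2≡197, 184^4≡292, 184^8≡249, 184^16≡235, 184^32≡52, 184^64≡275 (mod 347).
184^87 = 184^(64+16+4+2+1) ≡ 35 (mod 347).
Check: 35² = 1225 ≡ 184 (mod 347). The two roots are 35 and 312.

35, 312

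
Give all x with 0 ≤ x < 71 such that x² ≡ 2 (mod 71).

Since 71 ≡ 3 (mod 4), a square root of 2 is 2^((71+1)/4) = 2^18 mod 71.
Repeated squaring: 2^2≡4, 2^4≡16, 2^8≡43, 2^16≡3 (mod 71).
2^18 = 2^(16+2) ≡ 12 (mod 71).
Check: 12² = 144 ≡ 2 (mod 71). The two roots are 12 and 59.

12, 59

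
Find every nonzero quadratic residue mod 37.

1 3 4 7 9 10 11 12 16 21 25 26 27 28 30 33 34 36

Square k = 1,…,18 (k and 37−k give the same square):
1²=1, 2²=4, 3²=9, 4²=16, 5²=25, 6²=36, 7²≡12, 8²≡27, 9²≡7, 10²≡26, 11²≡10, 12²≡33, 13²≡21, 14²≡11, 15²≡3, 16²≡34, 17²≡30, 18²≡28 (mod 37).
So the quadratic residues mod 37 are {1, 3, 4, 7, 9, 10, 11, 12, 16, 21, 25, 26, 27, 28, 30, 33, 34, 36}.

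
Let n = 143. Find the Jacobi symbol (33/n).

0

Reciprocity: 33 ≡ 1 and 143 ≡ 3 (mod 4), so (33/143) = +(143/33).
Reduce top mod 33: now compute (11/33).
Reciprocity: 11 ≡ 3 and 33 ≡ 1 (mod 4), so (11/33) = +(33/11).
Reduce top mod 11: now compute (0/11).
Top reduces to 0: gcd > 1, so the symbol is 0.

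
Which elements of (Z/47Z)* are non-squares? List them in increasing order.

5 10 11 13 15 19 20 22 23 26 29 30 31 33 35 38 39 40 41 43 44 45 46

Square k = 1,…,23 (k and 47−k give the same square):
1²=1, 2²=4, 3²=9, 4²=16, 5²=25, 6²=36, 7²≡2, 8²≡17, 9²≡34, 10²≡6, 11²≡27, 12²≡3, 13²≡28, 14²≡8, 15²≡37, 16²≡21, 17²≡7, 18²≡42, 19²≡32, 20²≡24, 21²≡18, 22²≡14, 23²≡12 (mod 47).
The residues are {1, 2, 3, 4, 6, 7, 8, 9, 12, 14, 16, 17, 18, 21, 24, 25, 27, 28, 32, 34, 36, 37, 42}; the non-residues are the remaining 23 nonzero classes.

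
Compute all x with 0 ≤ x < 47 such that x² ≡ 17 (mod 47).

8, 39

Since 47 ≡ 3 (mod 4), a square root of 17 is 17^((47+1)/4) = 17^12 mod 47.
Repeated squaring: 17^2≡7, 17^4≡2, 17^8≡4 (mod 47).
17^12 = 17^(8+4) ≡ 8 (mod 47).
Check: 8² = 64 ≡ 17 (mod 47). The two roots are 8 and 39.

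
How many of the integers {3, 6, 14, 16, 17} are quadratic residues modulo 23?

(3/23) = +1 → QR.
(6/23) = +1 → QR.
(14/23) = -1 → non-residue.
(16/23) = +1 → QR.
(17/23) = -1 → non-residue.
Total quadratic residues among the 5: 3.

3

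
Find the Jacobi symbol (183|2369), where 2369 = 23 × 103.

Reciprocity: 183 ≡ 3 and 2369 ≡ 1 (mod 4), so (183/2369) = +(2369/183).
Reduce top mod 183: now compute (173/183).
Reciprocity: 173 ≡ 1 and 183 ≡ 3 (mod 4), so (173/183) = +(183/173).
Reduce top mod 173: now compute (10/173).
Pull out 2: since 173 ≡ 5 (mod 8), (2/173) = -1.
Reciprocity: 5 ≡ 1 and 173 ≡ 1 (mod 4), so (5/173) = +(173/5).
Reduce top mod 5: now compute (3/5).
Reciprocity: 3 ≡ 3 and 5 ≡ 1 (mod 4), so (3/5) = +(5/3).
Reduce top mod 3: now compute (2/3).
Pull out 2: since 3 ≡ 3 (mod 8), (2/3) = -1.
Reached (1/3) = 1. Collecting the sign flips along the way, the symbol is +1.

1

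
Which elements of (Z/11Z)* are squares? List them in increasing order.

1,3,4,5,9

Square k = 1,…,5 (k and 11−k give the same square):
1²=1, 2²=4, 3²=9, 4²≡5, 5²≡3 (mod 11).
So the quadratic residues mod 11 are {1, 3, 4, 5, 9}.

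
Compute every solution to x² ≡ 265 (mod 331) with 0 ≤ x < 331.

152, 179

Since 331 ≡ 3 (mod 4), a square root of 265 is 265^((331+1)/4) = 265^83 mod 331.
Repeated squaring: 265^2≡53, 265^4≡161, 265^8≡103, 265^16≡17, 265^32≡289, 265^64≡109 (mod 331).
265^83 = 265^(64+16+2+1) ≡ 179 (mod 331).
Check: 179² = 32041 ≡ 265 (mod 331). The two roots are 152 and 179.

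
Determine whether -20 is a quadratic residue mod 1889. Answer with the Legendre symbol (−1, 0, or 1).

1

First reduce: -20 ≡ 1869 (mod 1889).
Reciprocity: 1869 ≡ 1 and 1889 ≡ 1 (mod 4), so (1869/1889) = +(1889/1869).
Reduce top mod 1869: now compute (20/1869).
Pull out 2^2: since 1869 ≡ 5 (mod 8), (2/1869) = -1, so (2/1869)^2 = +1.
Reciprocity: 5 ≡ 1 and 1869 ≡ 1 (mod 4), so (5/1869) = +(1869/5).
Reduce top mod 5: now compute (4/5).
Pull out 2^2: since 5 ≡ 5 (mod 8), (2/5) = -1, so (2/5)^2 = +1.
Reached (1/5) = 1. Collecting the sign flips along the way, the symbol is +1.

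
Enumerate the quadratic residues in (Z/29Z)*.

1, 4, 5, 6, 7, 9, 13, 16, 20, 22, 23, 24, 25, 28

Square k = 1,…,14 (k and 29−k give the same square):
1²=1, 2²=4, 3²=9, 4²=16, 5²=25, 6²≡7, 7²≡20, 8²≡6, 9²≡23, 10²≡13, 11²≡5, 12²≡28, 13²≡24, 14²≡22 (mod 29).
So the quadratic residues mod 29 are {1, 4, 5, 6, 7, 9, 13, 16, 20, 22, 23, 24, 25, 28}.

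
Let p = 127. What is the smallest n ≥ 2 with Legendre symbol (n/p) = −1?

(2/127) = +1, so 2 is a residue.
(3/127) = −1, so 3 is the smallest positive non-residue mod 127.

3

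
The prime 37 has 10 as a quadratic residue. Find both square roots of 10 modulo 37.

11, 26

37 ≡ 1 (mod 4), so we find a root by search.
Trying successive values, 11² = 121 ≡ 10 (mod 37). The other root is 37 − 11 = 26.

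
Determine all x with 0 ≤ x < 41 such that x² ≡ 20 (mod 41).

41 ≡ 1 (mod 4), so we find a root by search.
Trying successive values, 15² = 225 ≡ 20 (mod 41). The other root is 41 − 15 = 26.

15, 26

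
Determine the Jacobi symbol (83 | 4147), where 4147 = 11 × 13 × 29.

1

Reciprocity: 83 ≡ 3 and 4147 ≡ 3 (mod 4), so (83/4147) = −(4147/83).
Reduce top mod 83: now compute (80/83).
Pull out 2^4: since 83 ≡ 3 (mod 8), (2/83) = -1, so (2/83)^4 = +1.
Reciprocity: 5 ≡ 1 and 83 ≡ 3 (mod 4), so (5/83) = +(83/5).
Reduce top mod 5: now compute (3/5).
Reciprocity: 3 ≡ 3 and 5 ≡ 1 (mod 4), so (3/5) = +(5/3).
Reduce top mod 3: now compute (2/3).
Pull out 2: since 3 ≡ 3 (mod 8), (2/3) = -1.
Reached (1/3) = 1. Collecting the sign flips along the way, the symbol is +1.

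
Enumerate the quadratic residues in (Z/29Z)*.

1 4 5 6 7 9 13 16 20 22 23 24 25 28

Square k = 1,…,14 (k and 29−k give the same square):
1²=1, 2²=4, 3²=9, 4²=16, 5²=25, 6²≡7, 7²≡20, 8²≡6, 9²≡23, 10²≡13, 11²≡5, 12²≡28, 13²≡24, 14²≡22 (mod 29).
So the quadratic residues mod 29 are {1, 4, 5, 6, 7, 9, 13, 16, 20, 22, 23, 24, 25, 28}.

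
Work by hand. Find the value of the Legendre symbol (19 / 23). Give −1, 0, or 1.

Euler's criterion: (19/23) ≡ 19^11 (mod 23).
19^2 ≡ 16 (mod 23)
19^4 ≡ 3 (mod 23)
19^8 ≡ 9 (mod 23)
19^11 = 19^(8+2+1) ≡ 22 (mod 23).
Result is 22 ≡ −1, so (19/23) = −1.

-1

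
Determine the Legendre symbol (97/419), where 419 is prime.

1

Reciprocity: 97 ≡ 1 and 419 ≡ 3 (mod 4), so (97/419) = +(419/97).
Reduce top mod 97: now compute (31/97).
Reciprocity: 31 ≡ 3 and 97 ≡ 1 (mod 4), so (31/97) = +(97/31).
Reduce top mod 31: now compute (4/31).
Pull out 2^2: since 31 ≡ 7 (mod 8), (2/31) = +1, so (2/31)^2 = +1.
Reached (1/31) = 1. Collecting the sign flips along the way, the symbol is +1.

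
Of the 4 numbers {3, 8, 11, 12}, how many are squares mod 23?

(3/23) = +1 → QR.
(8/23) = +1 → QR.
(11/23) = -1 → non-residue.
(12/23) = +1 → QR.
Total quadratic residues among the 4: 3.

3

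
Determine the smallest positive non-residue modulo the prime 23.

(2/23) = +1, so 2 is a residue.
(3/23) = +1, so 3 is a residue.
(4/23) = +1, so 4 is a residue.
(5/23) = −1, so 5 is the smallest positive non-residue mod 23.

5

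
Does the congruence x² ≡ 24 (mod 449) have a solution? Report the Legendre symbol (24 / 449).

-1

Pull out 2^3: since 449 ≡ 1 (mod 8), (2/449) = +1, so (2/449)^3 = +1.
Reciprocity: 3 ≡ 3 and 449 ≡ 1 (mod 4), so (3/449) = +(449/3).
Reduce top mod 3: now compute (2/3).
Pull out 2: since 3 ≡ 3 (mod 8), (2/3) = -1.
Reached (1/3) = 1. Collecting the sign flips along the way, the symbol is -1.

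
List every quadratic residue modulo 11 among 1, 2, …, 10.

Square k = 1,…,5 (k and 11−k give the same square):
1²=1, 2²=4, 3²=9, 4²≡5, 5²≡3 (mod 11).
So the quadratic residues mod 11 are {1, 3, 4, 5, 9}.

1, 3, 4, 5, 9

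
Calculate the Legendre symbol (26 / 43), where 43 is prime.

-1

Pull out 2: since 43 ≡ 3 (mod 8), (2/43) = -1.
Reciprocity: 13 ≡ 1 and 43 ≡ 3 (mod 4), so (13/43) = +(43/13).
Reduce top mod 13: now compute (4/13).
Pull out 2^2: since 13 ≡ 5 (mod 8), (2/13) = -1, so (2/13)^2 = +1.
Reached (1/13) = 1. Collecting the sign flips along the way, the symbol is -1.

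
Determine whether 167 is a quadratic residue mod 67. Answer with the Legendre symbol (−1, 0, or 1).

1

First reduce: 167 ≡ 33 (mod 67).
Reciprocity: 33 ≡ 1 and 67 ≡ 3 (mod 4), so (33/67) = +(67/33).
Reduce top mod 33: now compute (1/33).
Reached (1/33) = 1. Collecting the sign flips along the way, the symbol is +1.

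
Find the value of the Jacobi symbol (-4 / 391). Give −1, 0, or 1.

First reduce: -4 ≡ 387 (mod 391).
Reciprocity: 387 ≡ 3 and 391 ≡ 3 (mod 4), so (387/391) = −(391/387).
Reduce top mod 387: now compute (4/387).
Pull out 2^2: since 387 ≡ 3 (mod 8), (2/387) = -1, so (2/387)^2 = +1.
Reached (1/387) = 1. Collecting the sign flips along the way, the symbol is -1.

-1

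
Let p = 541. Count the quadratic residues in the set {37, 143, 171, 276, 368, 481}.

5

(37/541) = -1 → non-residue.
(143/541) = +1 → QR.
(171/541) = +1 → QR.
(276/541) = +1 → QR.
(368/541) = +1 → QR.
(481/541) = +1 → QR.
Total quadratic residues among the 6: 5.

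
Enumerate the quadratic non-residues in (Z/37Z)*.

2 5 6 8 13 14 15 17 18 19 20 22 23 24 29 31 32 35

Square k = 1,…,18 (k and 37−k give the same square):
1²=1, 2²=4, 3²=9, 4²=16, 5²=25, 6²=36, 7²≡12, 8²≡27, 9²≡7, 10²≡26, 11²≡10, 12²≡33, 13²≡21, 14²≡11, 15²≡3, 16²≡34, 17²≡30, 18²≡28 (mod 37).
The residues are {1, 3, 4, 7, 9, 10, 11, 12, 16, 21, 25, 26, 27, 28, 30, 33, 34, 36}; the non-residues are the remaining 18 nonzero classes.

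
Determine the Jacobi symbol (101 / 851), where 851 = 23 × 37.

1

Reciprocity: 101 ≡ 1 and 851 ≡ 3 (mod 4), so (101/851) = +(851/101).
Reduce top mod 101: now compute (43/101).
Reciprocity: 43 ≡ 3 and 101 ≡ 1 (mod 4), so (43/101) = +(101/43).
Reduce top mod 43: now compute (15/43).
Reciprocity: 15 ≡ 3 and 43 ≡ 3 (mod 4), so (15/43) = −(43/15).
Reduce top mod 15: now compute (13/15).
Reciprocity: 13 ≡ 1 and 15 ≡ 3 (mod 4), so (13/15) = +(15/13).
Reduce top mod 13: now compute (2/13).
Pull out 2: since 13 ≡ 5 (mod 8), (2/13) = -1.
Reached (1/13) = 1. Collecting the sign flips along the way, the symbol is +1.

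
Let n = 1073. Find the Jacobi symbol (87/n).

Reciprocity: 87 ≡ 3 and 1073 ≡ 1 (mod 4), so (87/1073) = +(1073/87).
Reduce top mod 87: now compute (29/87).
Reciprocity: 29 ≡ 1 and 87 ≡ 3 (mod 4), so (29/87) = +(87/29).
Reduce top mod 29: now compute (0/29).
Top reduces to 0: gcd > 1, so the symbol is 0.

0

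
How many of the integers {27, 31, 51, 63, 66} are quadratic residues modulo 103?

(27/103) = -1 → non-residue.
(31/103) = -1 → non-residue.
(51/103) = -1 → non-residue.
(63/103) = +1 → QR.
(66/103) = +1 → QR.
Total quadratic residues among the 5: 2.

2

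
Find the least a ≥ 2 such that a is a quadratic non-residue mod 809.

(2/809) = +1, so 2 is a residue.
(3/809) = −1, so 3 is the smallest positive non-residue mod 809.

3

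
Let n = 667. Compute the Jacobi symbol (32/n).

-1

Pull out 2^5: since 667 ≡ 3 (mod 8), (2/667) = -1, so (2/667)^5 = -1.
Reached (1/667) = 1. Collecting the sign flips along the way, the symbol is -1.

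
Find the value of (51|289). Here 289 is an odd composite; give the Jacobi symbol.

Reciprocity: 51 ≡ 3 and 289 ≡ 1 (mod 4), so (51/289) = +(289/51).
Reduce top mod 51: now compute (34/51).
Pull out 2: since 51 ≡ 3 (mod 8), (2/51) = -1.
Reciprocity: 17 ≡ 1 and 51 ≡ 3 (mod 4), so (17/51) = +(51/17).
Reduce top mod 17: now compute (0/17).
Top reduces to 0: gcd > 1, so the symbol is 0.

0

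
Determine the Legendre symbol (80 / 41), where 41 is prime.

Euler's criterion: (80/41) ≡ 39^20 (mod 41).
39^2 ≡ 4 (mod 41)
39^4 ≡ 16 (mod 41)
39^8 ≡ 10 (mod 41)
39^16 ≡ 18 (mod 41)
39^20 = 39^(16+4) ≡ 1 (mod 41).
Result is 1, so (80/41) = 1.

1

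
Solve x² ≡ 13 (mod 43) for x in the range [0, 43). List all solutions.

20, 23

Since 43 ≡ 3 (mod 4), a square root of 13 is 13^((43+1)/4) = 13^11 mod 43.
Repeated squaring: 13^2≡40, 13^4≡9, 13^8≡38 (mod 43).
13^11 = 13^(8+2+1) ≡ 23 (mod 43).
Check: 23² = 529 ≡ 13 (mod 43). The two roots are 20 and 23.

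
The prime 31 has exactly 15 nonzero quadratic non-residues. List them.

3 6 11 12 13 15 17 21 22 23 24 26 27 29 30

Square k = 1,…,15 (k and 31−k give the same square):
1²=1, 2²=4, 3²=9, 4²=16, 5²=25, 6²≡5, 7²≡18, 8²≡2, 9²≡19, 10²≡7, 11²≡28, 12²≡20, 13²≡14, 14²≡10, 15²≡8 (mod 31).
The residues are {1, 2, 4, 5, 7, 8, 9, 10, 14, 16, 18, 19, 20, 25, 28}; the non-residues are the remaining 15 nonzero classes.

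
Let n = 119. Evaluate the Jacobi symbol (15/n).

1

Reciprocity: 15 ≡ 3 and 119 ≡ 3 (mod 4), so (15/119) = −(119/15).
Reduce top mod 15: now compute (14/15).
Pull out 2: since 15 ≡ 7 (mod 8), (2/15) = +1.
Reciprocity: 7 ≡ 3 and 15 ≡ 3 (mod 4), so (7/15) = −(15/7).
Reduce top mod 7: now compute (1/7).
Reached (1/7) = 1. Collecting the sign flips along the way, the symbol is +1.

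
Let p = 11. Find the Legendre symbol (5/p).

Reciprocity: 5 ≡ 1 and 11 ≡ 3 (mod 4), so (5/11) = +(11/5).
Reduce top mod 5: now compute (1/5).
Reached (1/5) = 1. Collecting the sign flips along the way, the symbol is +1.

1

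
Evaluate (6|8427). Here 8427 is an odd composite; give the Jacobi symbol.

Pull out 2: since 8427 ≡ 3 (mod 8), (2/8427) = -1.
Reciprocity: 3 ≡ 3 and 8427 ≡ 3 (mod 4), so (3/8427) = −(8427/3).
Reduce top mod 3: now compute (0/3).
Top reduces to 0: gcd > 1, so the symbol is 0.

0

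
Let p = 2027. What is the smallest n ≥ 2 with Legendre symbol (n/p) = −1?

(2/2027) = −1, so 2 is the smallest positive non-residue mod 2027.

2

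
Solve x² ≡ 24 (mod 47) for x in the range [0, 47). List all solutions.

Since 47 ≡ 3 (mod 4), a square root of 24 is 24^((47+1)/4) = 24^12 mod 47.
Repeated squaring: 24^2≡12, 24^4≡3, 24^8≡9 (mod 47).
24^12 = 24^(8+4) ≡ 27 (mod 47).
Check: 27² = 729 ≡ 24 (mod 47). The two roots are 20 and 27.

20, 27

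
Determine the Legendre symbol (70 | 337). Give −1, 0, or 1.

-1

Euler's criterion: (70/337) ≡ 70^168 (mod 337).
70^2 ≡ 182 (mod 337)
70^4 ≡ 98 (mod 337)
70^8 ≡ 168 (mod 337)
70^16 ≡ 253 (mod 337)
70^32 ≡ 316 (mod 337)
70^64 ≡ 104 (mod 337)
70^128 ≡ 32 (mod 337)
70^168 = 70^(128+32+8) ≡ 336 (mod 337).
Result is 336 ≡ −1, so (70/337) = −1.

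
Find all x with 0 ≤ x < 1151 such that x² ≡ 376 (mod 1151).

Since 1151 ≡ 3 (mod 4), a square root of 376 is 376^((1151+1)/4) = 376^288 mod 1151.
Repeated squaring: 376^2≡954, 376^4≡826, 376^8≡884, 376^16≡1078, 376^32≡725, 376^64≡769, 376^128≡898, 376^256≡704 (mod 1151).
376^288 = 376^(256+32) ≡ 507 (mod 1151).
Check: 507² = 257049 ≡ 376 (mod 1151). The two roots are 507 and 644.

507, 644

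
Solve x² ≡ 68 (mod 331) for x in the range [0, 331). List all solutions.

125, 206

Since 331 ≡ 3 (mod 4), a square root of 68 is 68^((331+1)/4) = 68^83 mod 331.
Repeated squaring: 68^2≡321, 68^4≡100, 68^8≡70, 68^16≡266, 68^32≡253, 68^64≡126 (mod 331).
68^83 = 68^(64+16+2+1) ≡ 125 (mod 331).
Check: 125² = 15625 ≡ 68 (mod 331). The two roots are 125 and 206.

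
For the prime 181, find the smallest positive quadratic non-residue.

2

(2/181) = −1, so 2 is the smallest positive non-residue mod 181.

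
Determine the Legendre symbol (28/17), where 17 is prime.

-1

First reduce: 28 ≡ 11 (mod 17).
Reciprocity: 11 ≡ 3 and 17 ≡ 1 (mod 4), so (11/17) = +(17/11).
Reduce top mod 11: now compute (6/11).
Pull out 2: since 11 ≡ 3 (mod 8), (2/11) = -1.
Reciprocity: 3 ≡ 3 and 11 ≡ 3 (mod 4), so (3/11) = −(11/3).
Reduce top mod 3: now compute (2/3).
Pull out 2: since 3 ≡ 3 (mod 8), (2/3) = -1.
Reached (1/3) = 1. Collecting the sign flips along the way, the symbol is -1.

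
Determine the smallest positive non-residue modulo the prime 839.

11

(2/839) = +1, so 2 is a residue.
(3/839) = +1, so 3 is a residue.
(4/839) = +1, so 4 is a residue.
(5/839) = +1, so 5 is a residue.
(6/839) = +1, so 6 is a residue.
(7/839) = +1, so 7 is a residue.
(8/839) = +1, so 8 is a residue.
(9/839) = +1, so 9 is a residue.
(10/839) = +1, so 10 is a residue.
(11/839) = −1, so 11 is the smallest positive non-residue mod 839.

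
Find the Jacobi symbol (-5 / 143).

First reduce: -5 ≡ 138 (mod 143).
Pull out 2: since 143 ≡ 7 (mod 8), (2/143) = +1.
Reciprocity: 69 ≡ 1 and 143 ≡ 3 (mod 4), so (69/143) = +(143/69).
Reduce top mod 69: now compute (5/69).
Reciprocity: 5 ≡ 1 and 69 ≡ 1 (mod 4), so (5/69) = +(69/5).
Reduce top mod 5: now compute (4/5).
Pull out 2^2: since 5 ≡ 5 (mod 8), (2/5) = -1, so (2/5)^2 = +1.
Reached (1/5) = 1. Collecting the sign flips along the way, the symbol is +1.

1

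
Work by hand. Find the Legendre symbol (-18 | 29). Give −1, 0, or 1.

-1

First reduce: -18 ≡ 11 (mod 29).
Reciprocity: 11 ≡ 3 and 29 ≡ 1 (mod 4), so (11/29) = +(29/11).
Reduce top mod 11: now compute (7/11).
Reciprocity: 7 ≡ 3 and 11 ≡ 3 (mod 4), so (7/11) = −(11/7).
Reduce top mod 7: now compute (4/7).
Pull out 2^2: since 7 ≡ 7 (mod 8), (2/7) = +1, so (2/7)^2 = +1.
Reached (1/7) = 1. Collecting the sign flips along the way, the symbol is -1.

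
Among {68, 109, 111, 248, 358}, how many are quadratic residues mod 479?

1

(68/479) = -1 → non-residue.
(109/479) = +1 → QR.
(111/479) = -1 → non-residue.
(248/479) = -1 → non-residue.
(358/479) = -1 → non-residue.
Total quadratic residues among the 5: 1.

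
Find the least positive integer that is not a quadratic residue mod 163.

(2/163) = −1, so 2 is the smallest positive non-residue mod 163.

2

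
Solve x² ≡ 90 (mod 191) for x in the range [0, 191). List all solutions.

Since 191 ≡ 3 (mod 4), a square root of 90 is 90^((191+1)/4) = 90^48 mod 191.
Repeated squaring: 90^2≡78, 90^4≡163, 90^8≡20, 90^16≡18, 90^32≡133 (mod 191).
90^48 = 90^(32+16) ≡ 102 (mod 191).
Check: 102² = 10404 ≡ 90 (mod 191). The two roots are 89 and 102.

89, 102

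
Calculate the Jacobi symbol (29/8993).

-1

Reciprocity: 29 ≡ 1 and 8993 ≡ 1 (mod 4), so (29/8993) = +(8993/29).
Reduce top mod 29: now compute (3/29).
Reciprocity: 3 ≡ 3 and 29 ≡ 1 (mod 4), so (3/29) = +(29/3).
Reduce top mod 3: now compute (2/3).
Pull out 2: since 3 ≡ 3 (mod 8), (2/3) = -1.
Reached (1/3) = 1. Collecting the sign flips along the way, the symbol is -1.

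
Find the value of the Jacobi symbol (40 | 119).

Pull out 2^3: since 119 ≡ 7 (mod 8), (2/119) = +1, so (2/119)^3 = +1.
Reciprocity: 5 ≡ 1 and 119 ≡ 3 (mod 4), so (5/119) = +(119/5).
Reduce top mod 5: now compute (4/5).
Pull out 2^2: since 5 ≡ 5 (mod 8), (2/5) = -1, so (2/5)^2 = +1.
Reached (1/5) = 1. Collecting the sign flips along the way, the symbol is +1.

1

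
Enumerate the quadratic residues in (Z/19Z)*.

1,4,5,6,7,9,11,16,17

Square k = 1,…,9 (k and 19−k give the same square):
1²=1, 2²=4, 3²=9, 4²=16, 5²≡6, 6²≡17, 7²≡11, 8²≡7, 9²≡5 (mod 19).
So the quadratic residues mod 19 are {1, 4, 5, 6, 7, 9, 11, 16, 17}.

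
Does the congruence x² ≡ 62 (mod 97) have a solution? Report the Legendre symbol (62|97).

1

Euler's criterion: (62/97) ≡ 62^48 (mod 97).
62^2 ≡ 61 (mod 97)
62^4 ≡ 35 (mod 97)
62^8 ≡ 61 (mod 97)
62^16 ≡ 35 (mod 97)
62^32 ≡ 61 (mod 97)
62^48 = 62^(32+16) ≡ 1 (mod 97).
Result is 1, so (62/97) = 1.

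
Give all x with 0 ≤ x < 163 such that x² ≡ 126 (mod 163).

Since 163 ≡ 3 (mod 4), a square root of 126 is 126^((163+1)/4) = 126^41 mod 163.
Repeated squaring: 126^2≡65, 126^4≡150, 126^8≡6, 126^16≡36, 126^32≡155 (mod 163).
126^41 = 126^(32+8+1) ≡ 146 (mod 163).
Check: 146² = 21316 ≡ 126 (mod 163). The two roots are 17 and 146.

17, 146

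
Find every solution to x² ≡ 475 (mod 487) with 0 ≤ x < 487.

44, 443

Since 487 ≡ 3 (mod 4), a square root of 475 is 475^((487+1)/4) = 475^122 mod 487.
Repeated squaring: 475^2≡144, 475^4≡282, 475^8≡143, 475^16≡482, 475^32≡25, 475^64≡138 (mod 487).
475^122 = 475^(64+32+16+8+2) ≡ 443 (mod 487).
Check: 443² = 196249 ≡ 475 (mod 487). The two roots are 44 and 443.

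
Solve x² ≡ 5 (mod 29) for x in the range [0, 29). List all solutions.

11, 18

29 ≡ 1 (mod 4), so we find a root by search.
Trying successive values, 11² = 121 ≡ 5 (mod 29). The other root is 29 − 11 = 18.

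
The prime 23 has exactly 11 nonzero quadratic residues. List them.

Square k = 1,…,11 (k and 23−k give the same square):
1²=1, 2²=4, 3²=9, 4²=16, 5²≡2, 6²≡13, 7²≡3, 8²≡18, 9²≡12, 10²≡8, 11²≡6 (mod 23).
So the quadratic residues mod 23 are {1, 2, 3, 4, 6, 8, 9, 12, 13, 16, 18}.

1 2 3 4 6 8 9 12 13 16 18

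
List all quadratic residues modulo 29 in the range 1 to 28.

1 4 5 6 7 9 13 16 20 22 23 24 25 28

Square k = 1,…,14 (k and 29−k give the same square):
1²=1, 2²=4, 3²=9, 4²=16, 5²=25, 6²≡7, 7²≡20, 8²≡6, 9²≡23, 10²≡13, 11²≡5, 12²≡28, 13²≡24, 14²≡22 (mod 29).
So the quadratic residues mod 29 are {1, 4, 5, 6, 7, 9, 13, 16, 20, 22, 23, 24, 25, 28}.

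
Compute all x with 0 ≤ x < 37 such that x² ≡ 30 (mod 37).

17, 20

37 ≡ 1 (mod 4), so we find a root by search.
Trying successive values, 17² = 289 ≡ 30 (mod 37). The other root is 37 − 17 = 20.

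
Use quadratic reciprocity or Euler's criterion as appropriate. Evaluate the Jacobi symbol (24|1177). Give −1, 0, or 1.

1

Pull out 2^3: since 1177 ≡ 1 (mod 8), (2/1177) = +1, so (2/1177)^3 = +1.
Reciprocity: 3 ≡ 3 and 1177 ≡ 1 (mod 4), so (3/1177) = +(1177/3).
Reduce top mod 3: now compute (1/3).
Reached (1/3) = 1. Collecting the sign flips along the way, the symbol is +1.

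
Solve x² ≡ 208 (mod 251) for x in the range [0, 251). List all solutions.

Since 251 ≡ 3 (mod 4), a square root of 208 is 208^((251+1)/4) = 208^63 mod 251.
Repeated squaring: 208^2≡92, 208^4≡181, 208^8≡131, 208^16≡93, 208^32≡115 (mod 251).
208^63 = 208^(32+16+8+4+2+1) ≡ 31 (mod 251).
Check: 31² = 961 ≡ 208 (mod 251). The two roots are 31 and 220.

31, 220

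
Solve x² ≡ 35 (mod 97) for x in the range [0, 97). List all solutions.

36, 61

97 ≡ 1 (mod 4), so we find a root by search.
Trying successive values, 36² = 1296 ≡ 35 (mod 97). The other root is 97 − 36 = 61.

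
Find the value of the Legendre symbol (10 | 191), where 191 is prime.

1

Euler's criterion: (10/191) ≡ 10^95 (mod 191).
10^2 ≡ 100 (mod 191)
10^4 ≡ 68 (mod 191)
10^8 ≡ 40 (mod 191)
10^16 ≡ 72 (mod 191)
10^32 ≡ 27 (mod 191)
10^64 ≡ 156 (mod 191)
10^95 = 10^(64+16+8+4+2+1) ≡ 1 (mod 191).
Result is 1, so (10/191) = 1.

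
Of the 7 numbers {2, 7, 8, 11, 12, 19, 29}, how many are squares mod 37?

3

(2/37) = -1 → non-residue.
(7/37) = +1 → QR.
(8/37) = -1 → non-residue.
(11/37) = +1 → QR.
(12/37) = +1 → QR.
(19/37) = -1 → non-residue.
(29/37) = -1 → non-residue.
Total quadratic residues among the 7: 3.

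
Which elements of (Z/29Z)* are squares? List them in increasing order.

Square k = 1,…,14 (k and 29−k give the same square):
1²=1, 2²=4, 3²=9, 4²=16, 5²=25, 6²≡7, 7²≡20, 8²≡6, 9²≡23, 10²≡13, 11²≡5, 12²≡28, 13²≡24, 14²≡22 (mod 29).
So the quadratic residues mod 29 are {1, 4, 5, 6, 7, 9, 13, 16, 20, 22, 23, 24, 25, 28}.

1,4,5,6,7,9,13,16,20,22,23,24,25,28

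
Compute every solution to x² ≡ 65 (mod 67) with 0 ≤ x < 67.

Since 67 ≡ 3 (mod 4), a square root of 65 is 65^((67+1)/4) = 65^17 mod 67.
Repeated squaring: 65^2≡4, 65^4≡16, 65^8≡55, 65^16≡10 (mod 67).
65^17 = 65^(16+1) ≡ 47 (mod 67).
Check: 47² = 2209 ≡ 65 (mod 67). The two roots are 20 and 47.

20, 47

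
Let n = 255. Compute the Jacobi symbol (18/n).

Pull out 2: since 255 ≡ 7 (mod 8), (2/255) = +1.
Reciprocity: 9 ≡ 1 and 255 ≡ 3 (mod 4), so (9/255) = +(255/9).
Reduce top mod 9: now compute (3/9).
Reciprocity: 3 ≡ 3 and 9 ≡ 1 (mod 4), so (3/9) = +(9/3).
Reduce top mod 3: now compute (0/3).
Top reduces to 0: gcd > 1, so the symbol is 0.

0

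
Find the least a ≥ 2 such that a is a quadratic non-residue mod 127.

3

(2/127) = +1, so 2 is a residue.
(3/127) = −1, so 3 is the smallest positive non-residue mod 127.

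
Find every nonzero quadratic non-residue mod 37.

Square k = 1,…,18 (k and 37−k give the same square):
1²=1, 2²=4, 3²=9, 4²=16, 5²=25, 6²=36, 7²≡12, 8²≡27, 9²≡7, 10²≡26, 11²≡10, 12²≡33, 13²≡21, 14²≡11, 15²≡3, 16²≡34, 17²≡30, 18²≡28 (mod 37).
The residues are {1, 3, 4, 7, 9, 10, 11, 12, 16, 21, 25, 26, 27, 28, 30, 33, 34, 36}; the non-residues are the remaining 18 nonzero classes.

2 5 6 8 13 14 15 17 18 19 20 22 23 24 29 31 32 35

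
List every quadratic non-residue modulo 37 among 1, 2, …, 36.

2 5 6 8 13 14 15 17 18 19 20 22 23 24 29 31 32 35

Square k = 1,…,18 (k and 37−k give the same square):
1²=1, 2²=4, 3²=9, 4²=16, 5²=25, 6²=36, 7²≡12, 8²≡27, 9²≡7, 10²≡26, 11²≡10, 12²≡33, 13²≡21, 14²≡11, 15²≡3, 16²≡34, 17²≡30, 18²≡28 (mod 37).
The residues are {1, 3, 4, 7, 9, 10, 11, 12, 16, 21, 25, 26, 27, 28, 30, 33, 34, 36}; the non-residues are the remaining 18 nonzero classes.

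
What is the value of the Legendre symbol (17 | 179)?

1

Reciprocity: 17 ≡ 1 and 179 ≡ 3 (mod 4), so (17/179) = +(179/17).
Reduce top mod 17: now compute (9/17).
Reciprocity: 9 ≡ 1 and 17 ≡ 1 (mod 4), so (9/17) = +(17/9).
Reduce top mod 9: now compute (8/9).
Pull out 2^3: since 9 ≡ 1 (mod 8), (2/9) = +1, so (2/9)^3 = +1.
Reached (1/9) = 1. Collecting the sign flips along the way, the symbol is +1.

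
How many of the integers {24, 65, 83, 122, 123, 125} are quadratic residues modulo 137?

(24/137) = -1 → non-residue.
(65/137) = +1 → QR.
(83/137) = -1 → non-residue.
(122/137) = +1 → QR.
(123/137) = +1 → QR.
(125/137) = -1 → non-residue.
Total quadratic residues among the 6: 3.

3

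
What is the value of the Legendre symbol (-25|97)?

1

First reduce: -25 ≡ 72 (mod 97).
Pull out 2^3: since 97 ≡ 1 (mod 8), (2/97) = +1, so (2/97)^3 = +1.
Reciprocity: 9 ≡ 1 and 97 ≡ 1 (mod 4), so (9/97) = +(97/9).
Reduce top mod 9: now compute (7/9).
Reciprocity: 7 ≡ 3 and 9 ≡ 1 (mod 4), so (7/9) = +(9/7).
Reduce top mod 7: now compute (2/7).
Pull out 2: since 7 ≡ 7 (mod 8), (2/7) = +1.
Reached (1/7) = 1. Collecting the sign flips along the way, the symbol is +1.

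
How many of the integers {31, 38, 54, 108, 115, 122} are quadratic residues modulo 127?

(31/127) = +1 → QR.
(38/127) = +1 → QR.
(54/127) = -1 → non-residue.
(108/127) = -1 → non-residue.
(115/127) = +1 → QR.
(122/127) = +1 → QR.
Total quadratic residues among the 6: 4.

4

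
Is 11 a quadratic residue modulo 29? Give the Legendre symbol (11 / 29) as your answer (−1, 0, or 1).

Reciprocity: 11 ≡ 3 and 29 ≡ 1 (mod 4), so (11/29) = +(29/11).
Reduce top mod 11: now compute (7/11).
Reciprocity: 7 ≡ 3 and 11 ≡ 3 (mod 4), so (7/11) = −(11/7).
Reduce top mod 7: now compute (4/7).
Pull out 2^2: since 7 ≡ 7 (mod 8), (2/7) = +1, so (2/7)^2 = +1.
Reached (1/7) = 1. Collecting the sign flips along the way, the symbol is -1.

-1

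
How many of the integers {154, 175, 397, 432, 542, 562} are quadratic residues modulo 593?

(154/593) = +1 → QR.
(175/593) = -1 → non-residue.
(397/593) = +1 → QR.
(432/593) = -1 → non-residue.
(542/593) = -1 → non-residue.
(562/593) = +1 → QR.
Total quadratic residues among the 6: 3.

3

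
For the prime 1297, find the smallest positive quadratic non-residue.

5

(2/1297) = +1, so 2 is a residue.
(3/1297) = +1, so 3 is a residue.
(4/1297) = +1, so 4 is a residue.
(5/1297) = −1, so 5 is the smallest positive non-residue mod 1297.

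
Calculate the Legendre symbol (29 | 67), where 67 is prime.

Reciprocity: 29 ≡ 1 and 67 ≡ 3 (mod 4), so (29/67) = +(67/29).
Reduce top mod 29: now compute (9/29).
Reciprocity: 9 ≡ 1 and 29 ≡ 1 (mod 4), so (9/29) = +(29/9).
Reduce top mod 9: now compute (2/9).
Pull out 2: since 9 ≡ 1 (mod 8), (2/9) = +1.
Reached (1/9) = 1. Collecting the sign flips along the way, the symbol is +1.

1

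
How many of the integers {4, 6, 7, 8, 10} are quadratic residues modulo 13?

2

(4/13) = +1 → QR.
(6/13) = -1 → non-residue.
(7/13) = -1 → non-residue.
(8/13) = -1 → non-residue.
(10/13) = +1 → QR.
Total quadratic residues among the 5: 2.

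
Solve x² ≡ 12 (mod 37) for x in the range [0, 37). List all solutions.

37 ≡ 1 (mod 4), so we find a root by search.
Trying successive values, 7² = 49 ≡ 12 (mod 37). The other root is 37 − 7 = 30.

7, 30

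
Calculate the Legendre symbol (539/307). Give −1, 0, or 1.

1

First reduce: 539 ≡ 232 (mod 307).
Pull out 2^3: since 307 ≡ 3 (mod 8), (2/307) = -1, so (2/307)^3 = -1.
Reciprocity: 29 ≡ 1 and 307 ≡ 3 (mod 4), so (29/307) = +(307/29).
Reduce top mod 29: now compute (17/29).
Reciprocity: 17 ≡ 1 and 29 ≡ 1 (mod 4), so (17/29) = +(29/17).
Reduce top mod 17: now compute (12/17).
Pull out 2^2: since 17 ≡ 1 (mod 8), (2/17) = +1, so (2/17)^2 = +1.
Reciprocity: 3 ≡ 3 and 17 ≡ 1 (mod 4), so (3/17) = +(17/3).
Reduce top mod 3: now compute (2/3).
Pull out 2: since 3 ≡ 3 (mod 8), (2/3) = -1.
Reached (1/3) = 1. Collecting the sign flips along the way, the symbol is +1.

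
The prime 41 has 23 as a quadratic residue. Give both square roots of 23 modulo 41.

8, 33

41 ≡ 1 (mod 4), so we find a root by search.
Trying successive values, 8² = 64 ≡ 23 (mod 41). The other root is 41 − 8 = 33.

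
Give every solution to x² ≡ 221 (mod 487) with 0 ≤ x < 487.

Since 487 ≡ 3 (mod 4), a square root of 221 is 221^((487+1)/4) = 221^122 mod 487.
Repeated squaring: 221^2≡141, 221^4≡401, 221^8≡91, 221^16≡2, 221^32≡4, 221^64≡16 (mod 487).
221^122 = 221^(64+32+16+8+2) ≡ 204 (mod 487).
Check: 204² = 41616 ≡ 221 (mod 487). The two roots are 204 and 283.

204, 283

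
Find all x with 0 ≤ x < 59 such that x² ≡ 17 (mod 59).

Since 59 ≡ 3 (mod 4), a square root of 17 is 17^((59+1)/4) = 17^15 mod 59.
Repeated squaring: 17^2≡53, 17^4≡36, 17^8≡57 (mod 59).
17^15 = 17^(8+4+2+1) ≡ 28 (mod 59).
Check: 28² = 784 ≡ 17 (mod 59). The two roots are 28 and 31.

28, 31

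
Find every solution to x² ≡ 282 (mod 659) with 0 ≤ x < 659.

Since 659 ≡ 3 (mod 4), a square root of 282 is 282^((659+1)/4) = 282^165 mod 659.
Repeated squaring: 282^2≡444, 282^4≡95, 282^8≡458, 282^16≡202, 282^32≡605, 282^64≡280, 282^128≡638 (mod 659).
282^165 = 282^(128+32+4+1) ≡ 619 (mod 659).
Check: 619² = 383161 ≡ 282 (mod 659). The two roots are 40 and 619.

40, 619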